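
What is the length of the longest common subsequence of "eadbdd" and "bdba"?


LCS of "eadbdd" and "bdba"
DP table:
           b    d    b    a
      0    0    0    0    0
  e   0    0    0    0    0
  a   0    0    0    0    1
  d   0    0    1    1    1
  b   0    1    1    2    2
  d   0    1    2    2    2
  d   0    1    2    2    2
LCS length = dp[6][4] = 2

2


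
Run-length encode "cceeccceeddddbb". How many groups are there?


Input: cceeccceeddddbb
Scanning for consecutive runs:
  Group 1: 'c' x 2 (positions 0-1)
  Group 2: 'e' x 2 (positions 2-3)
  Group 3: 'c' x 3 (positions 4-6)
  Group 4: 'e' x 2 (positions 7-8)
  Group 5: 'd' x 4 (positions 9-12)
  Group 6: 'b' x 2 (positions 13-14)
Total groups: 6

6


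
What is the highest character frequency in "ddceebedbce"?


Input: ddceebedbce
Character counts:
  'b': 2
  'c': 2
  'd': 3
  'e': 4
Maximum frequency: 4

4


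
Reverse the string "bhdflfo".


Input: bhdflfo
Reading characters right to left:
  Position 6: 'o'
  Position 5: 'f'
  Position 4: 'l'
  Position 3: 'f'
  Position 2: 'd'
  Position 1: 'h'
  Position 0: 'b'
Reversed: oflfdhb

oflfdhb


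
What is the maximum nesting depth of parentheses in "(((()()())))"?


Input: "(((()()())))"
Tracking depth:
  Position 0 '(': depth becomes 1
  Position 1 '(': depth becomes 2
  Position 2 '(': depth becomes 3
  Position 3 '(': depth becomes 4
  Position 4 ')': depth becomes 3
  Position 5 '(': depth becomes 4
  Position 6 ')': depth becomes 3
  Position 7 '(': depth becomes 4
  Position 8 ')': depth becomes 3
  Position 9 ')': depth becomes 2
  Position 10 ')': depth becomes 1
  Position 11 ')': depth becomes 0
Maximum depth reached: 4

4


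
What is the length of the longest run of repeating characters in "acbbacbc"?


Input: "acbbacbc"
Scanning for longest run:
  Position 1 ('c'): new char, reset run to 1
  Position 2 ('b'): new char, reset run to 1
  Position 3 ('b'): continues run of 'b', length=2
  Position 4 ('a'): new char, reset run to 1
  Position 5 ('c'): new char, reset run to 1
  Position 6 ('b'): new char, reset run to 1
  Position 7 ('c'): new char, reset run to 1
Longest run: 'b' with length 2

2


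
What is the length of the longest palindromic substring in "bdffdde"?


Input: "bdffdde"
Checking substrings for palindromes:
  [1:5] "dffd" (len 4) => palindrome
  [2:4] "ff" (len 2) => palindrome
  [4:6] "dd" (len 2) => palindrome
Longest palindromic substring: "dffd" with length 4

4


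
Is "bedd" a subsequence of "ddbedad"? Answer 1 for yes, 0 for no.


Check if "bedd" is a subsequence of "ddbedad"
Greedy scan:
  Position 0 ('d'): no match needed
  Position 1 ('d'): no match needed
  Position 2 ('b'): matches sub[0] = 'b'
  Position 3 ('e'): matches sub[1] = 'e'
  Position 4 ('d'): matches sub[2] = 'd'
  Position 5 ('a'): no match needed
  Position 6 ('d'): matches sub[3] = 'd'
All 4 characters matched => is a subsequence

1


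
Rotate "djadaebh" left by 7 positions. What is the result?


Input: "djadaebh", rotate left by 7
First 7 characters: "djadaeb"
Remaining characters: "h"
Concatenate remaining + first: "h" + "djadaeb" = "hdjadaeb"

hdjadaeb


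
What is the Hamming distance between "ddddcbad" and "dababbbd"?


Comparing "ddddcbad" and "dababbbd" position by position:
  Position 0: 'd' vs 'd' => same
  Position 1: 'd' vs 'a' => differ
  Position 2: 'd' vs 'b' => differ
  Position 3: 'd' vs 'a' => differ
  Position 4: 'c' vs 'b' => differ
  Position 5: 'b' vs 'b' => same
  Position 6: 'a' vs 'b' => differ
  Position 7: 'd' vs 'd' => same
Total differences (Hamming distance): 5

5


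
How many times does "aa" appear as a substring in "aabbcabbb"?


Searching for "aa" in "aabbcabbb"
Scanning each position:
  Position 0: "aa" => MATCH
  Position 1: "ab" => no
  Position 2: "bb" => no
  Position 3: "bc" => no
  Position 4: "ca" => no
  Position 5: "ab" => no
  Position 6: "bb" => no
  Position 7: "bb" => no
Total occurrences: 1

1


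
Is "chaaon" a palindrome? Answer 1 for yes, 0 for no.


Input: chaaon
Reversed: noaahc
  Compare pos 0 ('c') with pos 5 ('n'): MISMATCH
  Compare pos 1 ('h') with pos 4 ('o'): MISMATCH
  Compare pos 2 ('a') with pos 3 ('a'): match
Result: not a palindrome

0


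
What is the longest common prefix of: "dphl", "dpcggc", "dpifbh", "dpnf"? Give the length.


Words: dphl, dpcggc, dpifbh, dpnf
  Position 0: all 'd' => match
  Position 1: all 'p' => match
  Position 2: ('h', 'c', 'i', 'n') => mismatch, stop
LCP = "dp" (length 2)

2


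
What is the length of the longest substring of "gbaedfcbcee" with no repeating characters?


Input: "gbaedfcbcee"
Sliding window (track last position of each char):
  Position 0 ('g'): window [0,0] length 1 -- new best
  Position 1 ('b'): window [0,1] length 2 -- new best
  Position 2 ('a'): window [0,2] length 3 -- new best
  Position 3 ('e'): window [0,3] length 4 -- new best
  Position 4 ('d'): window [0,4] length 5 -- new best
  Position 5 ('f'): window [0,5] length 6 -- new best
  Position 6 ('c'): window [0,6] length 7 -- new best
  Position 7 ('b'): repeat (last at 1), move window start to 2
  Position 7 ('b'): window [2,7] length 6
  Position 8 ('c'): repeat (last at 6), move window start to 7
  Position 8 ('c'): window [7,8] length 2
  Position 9 ('e'): window [7,9] length 3
  Position 10 ('e'): repeat (last at 9), move window start to 10
  Position 10 ('e'): window [10,10] length 1
Longest substring with no repeats: "gbaedfc" with length 7

7


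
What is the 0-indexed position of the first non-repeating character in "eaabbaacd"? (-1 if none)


Input: eaabbaacd
Character frequencies:
  'a': 4
  'b': 2
  'c': 1
  'd': 1
  'e': 1
Scanning left to right for freq == 1:
  Position 0 ('e'): unique! => answer = 0

0


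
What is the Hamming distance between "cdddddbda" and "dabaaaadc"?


Comparing "cdddddbda" and "dabaaaadc" position by position:
  Position 0: 'c' vs 'd' => differ
  Position 1: 'd' vs 'a' => differ
  Position 2: 'd' vs 'b' => differ
  Position 3: 'd' vs 'a' => differ
  Position 4: 'd' vs 'a' => differ
  Position 5: 'd' vs 'a' => differ
  Position 6: 'b' vs 'a' => differ
  Position 7: 'd' vs 'd' => same
  Position 8: 'a' vs 'c' => differ
Total differences (Hamming distance): 8

8


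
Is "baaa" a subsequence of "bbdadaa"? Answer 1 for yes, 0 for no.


Check if "baaa" is a subsequence of "bbdadaa"
Greedy scan:
  Position 0 ('b'): matches sub[0] = 'b'
  Position 1 ('b'): no match needed
  Position 2 ('d'): no match needed
  Position 3 ('a'): matches sub[1] = 'a'
  Position 4 ('d'): no match needed
  Position 5 ('a'): matches sub[2] = 'a'
  Position 6 ('a'): matches sub[3] = 'a'
All 4 characters matched => is a subsequence

1


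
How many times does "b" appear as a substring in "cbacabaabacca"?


Searching for "b" in "cbacabaabacca"
Scanning each position:
  Position 0: "c" => no
  Position 1: "b" => MATCH
  Position 2: "a" => no
  Position 3: "c" => no
  Position 4: "a" => no
  Position 5: "b" => MATCH
  Position 6: "a" => no
  Position 7: "a" => no
  Position 8: "b" => MATCH
  Position 9: "a" => no
  Position 10: "c" => no
  Position 11: "c" => no
  Position 12: "a" => no
Total occurrences: 3

3


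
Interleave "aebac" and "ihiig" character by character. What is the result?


Interleaving "aebac" and "ihiig":
  Position 0: 'a' from first, 'i' from second => "ai"
  Position 1: 'e' from first, 'h' from second => "eh"
  Position 2: 'b' from first, 'i' from second => "bi"
  Position 3: 'a' from first, 'i' from second => "ai"
  Position 4: 'c' from first, 'g' from second => "cg"
Result: aiehbiaicg

aiehbiaicg


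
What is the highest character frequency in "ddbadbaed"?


Input: ddbadbaed
Character counts:
  'a': 2
  'b': 2
  'd': 4
  'e': 1
Maximum frequency: 4

4


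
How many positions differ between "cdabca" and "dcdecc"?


Comparing "cdabca" and "dcdecc" position by position:
  Position 0: 'c' vs 'd' => DIFFER
  Position 1: 'd' vs 'c' => DIFFER
  Position 2: 'a' vs 'd' => DIFFER
  Position 3: 'b' vs 'e' => DIFFER
  Position 4: 'c' vs 'c' => same
  Position 5: 'a' vs 'c' => DIFFER
Positions that differ: 5

5


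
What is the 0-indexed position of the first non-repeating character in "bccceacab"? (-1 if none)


Input: bccceacab
Character frequencies:
  'a': 2
  'b': 2
  'c': 4
  'e': 1
Scanning left to right for freq == 1:
  Position 0 ('b'): freq=2, skip
  Position 1 ('c'): freq=4, skip
  Position 2 ('c'): freq=4, skip
  Position 3 ('c'): freq=4, skip
  Position 4 ('e'): unique! => answer = 4

4


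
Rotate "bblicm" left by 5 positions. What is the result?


Input: "bblicm", rotate left by 5
First 5 characters: "bblic"
Remaining characters: "m"
Concatenate remaining + first: "m" + "bblic" = "mbblic"

mbblic


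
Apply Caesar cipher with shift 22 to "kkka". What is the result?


Caesar cipher: shift "kkka" by 22
  'k' (pos 10) + 22 = pos 6 = 'g'
  'k' (pos 10) + 22 = pos 6 = 'g'
  'k' (pos 10) + 22 = pos 6 = 'g'
  'a' (pos 0) + 22 = pos 22 = 'w'
Result: gggw

gggw


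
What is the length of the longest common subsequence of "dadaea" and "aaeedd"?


LCS of "dadaea" and "aaeedd"
DP table:
           a    a    e    e    d    d
      0    0    0    0    0    0    0
  d   0    0    0    0    0    1    1
  a   0    1    1    1    1    1    1
  d   0    1    1    1    1    2    2
  a   0    1    2    2    2    2    2
  e   0    1    2    3    3    3    3
  a   0    1    2    3    3    3    3
LCS length = dp[6][6] = 3

3


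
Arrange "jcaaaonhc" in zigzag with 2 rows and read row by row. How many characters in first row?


Zigzag "jcaaaonhc" into 2 rows:
Placing characters:
  'j' => row 0
  'c' => row 1
  'a' => row 0
  'a' => row 1
  'a' => row 0
  'o' => row 1
  'n' => row 0
  'h' => row 1
  'c' => row 0
Rows:
  Row 0: "jaanc"
  Row 1: "caoh"
First row length: 5

5


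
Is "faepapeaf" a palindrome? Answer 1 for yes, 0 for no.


Input: faepapeaf
Reversed: faepapeaf
  Compare pos 0 ('f') with pos 8 ('f'): match
  Compare pos 1 ('a') with pos 7 ('a'): match
  Compare pos 2 ('e') with pos 6 ('e'): match
  Compare pos 3 ('p') with pos 5 ('p'): match
Result: palindrome

1


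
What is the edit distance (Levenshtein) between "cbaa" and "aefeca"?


Computing edit distance: "cbaa" -> "aefeca"
DP table:
           a    e    f    e    c    a
      0    1    2    3    4    5    6
  c   1    1    2    3    4    4    5
  b   2    2    2    3    4    5    5
  a   3    2    3    3    4    5    5
  a   4    3    3    4    4    5    5
Edit distance = dp[4][6] = 5

5


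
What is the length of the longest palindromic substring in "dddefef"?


Input: "dddefef"
Checking substrings for palindromes:
  [0:3] "ddd" (len 3) => palindrome
  [3:6] "efe" (len 3) => palindrome
  [4:7] "fef" (len 3) => palindrome
  [0:2] "dd" (len 2) => palindrome
  [1:3] "dd" (len 2) => palindrome
Longest palindromic substring: "ddd" with length 3

3


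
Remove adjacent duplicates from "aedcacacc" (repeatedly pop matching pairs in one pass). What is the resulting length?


Input: aedcacacc
Stack-based adjacent duplicate removal:
  Read 'a': push. Stack: a
  Read 'e': push. Stack: ae
  Read 'd': push. Stack: aed
  Read 'c': push. Stack: aedc
  Read 'a': push. Stack: aedca
  Read 'c': push. Stack: aedcac
  Read 'a': push. Stack: aedcaca
  Read 'c': push. Stack: aedcacac
  Read 'c': matches stack top 'c' => pop. Stack: aedcaca
Final stack: "aedcaca" (length 7)

7


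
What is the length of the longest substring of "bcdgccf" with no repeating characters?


Input: "bcdgccf"
Sliding window (track last position of each char):
  Position 0 ('b'): window [0,0] length 1 -- new best
  Position 1 ('c'): window [0,1] length 2 -- new best
  Position 2 ('d'): window [0,2] length 3 -- new best
  Position 3 ('g'): window [0,3] length 4 -- new best
  Position 4 ('c'): repeat (last at 1), move window start to 2
  Position 4 ('c'): window [2,4] length 3
  Position 5 ('c'): repeat (last at 4), move window start to 5
  Position 5 ('c'): window [5,5] length 1
  Position 6 ('f'): window [5,6] length 2
Longest substring with no repeats: "bcdg" with length 4

4


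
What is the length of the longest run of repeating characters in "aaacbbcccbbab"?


Input: "aaacbbcccbbab"
Scanning for longest run:
  Position 1 ('a'): continues run of 'a', length=2
  Position 2 ('a'): continues run of 'a', length=3
  Position 3 ('c'): new char, reset run to 1
  Position 4 ('b'): new char, reset run to 1
  Position 5 ('b'): continues run of 'b', length=2
  Position 6 ('c'): new char, reset run to 1
  Position 7 ('c'): continues run of 'c', length=2
  Position 8 ('c'): continues run of 'c', length=3
  Position 9 ('b'): new char, reset run to 1
  Position 10 ('b'): continues run of 'b', length=2
  Position 11 ('a'): new char, reset run to 1
  Position 12 ('b'): new char, reset run to 1
Longest run: 'a' with length 3

3


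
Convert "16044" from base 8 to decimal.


Input: "16044" in base 8
Positional expansion:
  Digit '1' (value 1) x 8^4 = 4096
  Digit '6' (value 6) x 8^3 = 3072
  Digit '0' (value 0) x 8^2 = 0
  Digit '4' (value 4) x 8^1 = 32
  Digit '4' (value 4) x 8^0 = 4
Sum = 7204

7204


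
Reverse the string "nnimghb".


Input: nnimghb
Reading characters right to left:
  Position 6: 'b'
  Position 5: 'h'
  Position 4: 'g'
  Position 3: 'm'
  Position 2: 'i'
  Position 1: 'n'
  Position 0: 'n'
Reversed: bhgminn

bhgminn


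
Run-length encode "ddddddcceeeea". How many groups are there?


Input: ddddddcceeeea
Scanning for consecutive runs:
  Group 1: 'd' x 6 (positions 0-5)
  Group 2: 'c' x 2 (positions 6-7)
  Group 3: 'e' x 4 (positions 8-11)
  Group 4: 'a' x 1 (positions 12-12)
Total groups: 4

4


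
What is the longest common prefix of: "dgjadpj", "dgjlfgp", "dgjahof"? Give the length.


Words: dgjadpj, dgjlfgp, dgjahof
  Position 0: all 'd' => match
  Position 1: all 'g' => match
  Position 2: all 'j' => match
  Position 3: ('a', 'l', 'a') => mismatch, stop
LCP = "dgj" (length 3)

3


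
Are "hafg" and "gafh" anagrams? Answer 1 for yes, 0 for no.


Strings: "hafg", "gafh"
Sorted first:  afgh
Sorted second: afgh
Sorted forms match => anagrams

1


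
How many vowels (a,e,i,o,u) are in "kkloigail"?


Input: kkloigail
Checking each character:
  'k' at position 0: consonant
  'k' at position 1: consonant
  'l' at position 2: consonant
  'o' at position 3: vowel (running total: 1)
  'i' at position 4: vowel (running total: 2)
  'g' at position 5: consonant
  'a' at position 6: vowel (running total: 3)
  'i' at position 7: vowel (running total: 4)
  'l' at position 8: consonant
Total vowels: 4

4


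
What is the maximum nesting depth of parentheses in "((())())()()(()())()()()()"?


Input: "((())())()()(()())()()()()"
Tracking depth:
  Position 0 '(': depth becomes 1
  Position 1 '(': depth becomes 2
  Position 2 '(': depth becomes 3
  Position 3 ')': depth becomes 2
  Position 4 ')': depth becomes 1
  Position 5 '(': depth becomes 2
  Position 6 ')': depth becomes 1
  Position 7 ')': depth becomes 0
  Position 8 '(': depth becomes 1
  Position 9 ')': depth becomes 0
  Position 10 '(': depth becomes 1
  Position 11 ')': depth becomes 0
  Position 12 '(': depth becomes 1
  Position 13 '(': depth becomes 2
  Position 14 ')': depth becomes 1
  Position 15 '(': depth becomes 2
  Position 16 ')': depth becomes 1
  Position 17 ')': depth becomes 0
  Position 18 '(': depth becomes 1
  Position 19 ')': depth becomes 0
  Position 20 '(': depth becomes 1
  Position 21 ')': depth becomes 0
  Position 22 '(': depth becomes 1
  Position 23 ')': depth becomes 0
  Position 24 '(': depth becomes 1
  Position 25 ')': depth becomes 0
Maximum depth reached: 3

3


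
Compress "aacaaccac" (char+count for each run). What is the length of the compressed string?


Input: aacaaccac
Runs:
  'a' x 2 => "a2"
  'c' x 1 => "c1"
  'a' x 2 => "a2"
  'c' x 2 => "c2"
  'a' x 1 => "a1"
  'c' x 1 => "c1"
Compressed: "a2c1a2c2a1c1"
Compressed length: 12

12


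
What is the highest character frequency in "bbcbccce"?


Input: bbcbccce
Character counts:
  'b': 3
  'c': 4
  'e': 1
Maximum frequency: 4

4


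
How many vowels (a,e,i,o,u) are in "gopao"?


Input: gopao
Checking each character:
  'g' at position 0: consonant
  'o' at position 1: vowel (running total: 1)
  'p' at position 2: consonant
  'a' at position 3: vowel (running total: 2)
  'o' at position 4: vowel (running total: 3)
Total vowels: 3

3


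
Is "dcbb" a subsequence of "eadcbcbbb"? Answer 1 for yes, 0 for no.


Check if "dcbb" is a subsequence of "eadcbcbbb"
Greedy scan:
  Position 0 ('e'): no match needed
  Position 1 ('a'): no match needed
  Position 2 ('d'): matches sub[0] = 'd'
  Position 3 ('c'): matches sub[1] = 'c'
  Position 4 ('b'): matches sub[2] = 'b'
  Position 5 ('c'): no match needed
  Position 6 ('b'): matches sub[3] = 'b'
  Position 7 ('b'): no match needed
  Position 8 ('b'): no match needed
All 4 characters matched => is a subsequence

1


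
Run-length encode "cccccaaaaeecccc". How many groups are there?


Input: cccccaaaaeecccc
Scanning for consecutive runs:
  Group 1: 'c' x 5 (positions 0-4)
  Group 2: 'a' x 4 (positions 5-8)
  Group 3: 'e' x 2 (positions 9-10)
  Group 4: 'c' x 4 (positions 11-14)
Total groups: 4

4


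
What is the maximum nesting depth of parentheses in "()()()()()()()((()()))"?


Input: "()()()()()()()((()()))"
Tracking depth:
  Position 0 '(': depth becomes 1
  Position 1 ')': depth becomes 0
  Position 2 '(': depth becomes 1
  Position 3 ')': depth becomes 0
  Position 4 '(': depth becomes 1
  Position 5 ')': depth becomes 0
  Position 6 '(': depth becomes 1
  Position 7 ')': depth becomes 0
  Position 8 '(': depth becomes 1
  Position 9 ')': depth becomes 0
  Position 10 '(': depth becomes 1
  Position 11 ')': depth becomes 0
  Position 12 '(': depth becomes 1
  Position 13 ')': depth becomes 0
  Position 14 '(': depth becomes 1
  Position 15 '(': depth becomes 2
  Position 16 '(': depth becomes 3
  Position 17 ')': depth becomes 2
  Position 18 '(': depth becomes 3
  Position 19 ')': depth becomes 2
  Position 20 ')': depth becomes 1
  Position 21 ')': depth becomes 0
Maximum depth reached: 3

3


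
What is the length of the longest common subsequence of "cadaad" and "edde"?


LCS of "cadaad" and "edde"
DP table:
           e    d    d    e
      0    0    0    0    0
  c   0    0    0    0    0
  a   0    0    0    0    0
  d   0    0    1    1    1
  a   0    0    1    1    1
  a   0    0    1    1    1
  d   0    0    1    2    2
LCS length = dp[6][4] = 2

2


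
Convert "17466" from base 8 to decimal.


Input: "17466" in base 8
Positional expansion:
  Digit '1' (value 1) x 8^4 = 4096
  Digit '7' (value 7) x 8^3 = 3584
  Digit '4' (value 4) x 8^2 = 256
  Digit '6' (value 6) x 8^1 = 48
  Digit '6' (value 6) x 8^0 = 6
Sum = 7990

7990


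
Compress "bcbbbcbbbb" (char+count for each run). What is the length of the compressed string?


Input: bcbbbcbbbb
Runs:
  'b' x 1 => "b1"
  'c' x 1 => "c1"
  'b' x 3 => "b3"
  'c' x 1 => "c1"
  'b' x 4 => "b4"
Compressed: "b1c1b3c1b4"
Compressed length: 10

10


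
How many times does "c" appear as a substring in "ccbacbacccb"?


Searching for "c" in "ccbacbacccb"
Scanning each position:
  Position 0: "c" => MATCH
  Position 1: "c" => MATCH
  Position 2: "b" => no
  Position 3: "a" => no
  Position 4: "c" => MATCH
  Position 5: "b" => no
  Position 6: "a" => no
  Position 7: "c" => MATCH
  Position 8: "c" => MATCH
  Position 9: "c" => MATCH
  Position 10: "b" => no
Total occurrences: 6

6


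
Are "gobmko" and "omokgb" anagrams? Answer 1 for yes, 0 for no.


Strings: "gobmko", "omokgb"
Sorted first:  bgkmoo
Sorted second: bgkmoo
Sorted forms match => anagrams

1


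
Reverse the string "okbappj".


Input: okbappj
Reading characters right to left:
  Position 6: 'j'
  Position 5: 'p'
  Position 4: 'p'
  Position 3: 'a'
  Position 2: 'b'
  Position 1: 'k'
  Position 0: 'o'
Reversed: jppabko

jppabko


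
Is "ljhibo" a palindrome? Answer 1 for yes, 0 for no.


Input: ljhibo
Reversed: obihjl
  Compare pos 0 ('l') with pos 5 ('o'): MISMATCH
  Compare pos 1 ('j') with pos 4 ('b'): MISMATCH
  Compare pos 2 ('h') with pos 3 ('i'): MISMATCH
Result: not a palindrome

0


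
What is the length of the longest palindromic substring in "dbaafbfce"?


Input: "dbaafbfce"
Checking substrings for palindromes:
  [4:7] "fbf" (len 3) => palindrome
  [2:4] "aa" (len 2) => palindrome
Longest palindromic substring: "fbf" with length 3

3


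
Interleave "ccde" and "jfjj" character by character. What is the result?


Interleaving "ccde" and "jfjj":
  Position 0: 'c' from first, 'j' from second => "cj"
  Position 1: 'c' from first, 'f' from second => "cf"
  Position 2: 'd' from first, 'j' from second => "dj"
  Position 3: 'e' from first, 'j' from second => "ej"
Result: cjcfdjej

cjcfdjej


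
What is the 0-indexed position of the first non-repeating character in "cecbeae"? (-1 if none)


Input: cecbeae
Character frequencies:
  'a': 1
  'b': 1
  'c': 2
  'e': 3
Scanning left to right for freq == 1:
  Position 0 ('c'): freq=2, skip
  Position 1 ('e'): freq=3, skip
  Position 2 ('c'): freq=2, skip
  Position 3 ('b'): unique! => answer = 3

3


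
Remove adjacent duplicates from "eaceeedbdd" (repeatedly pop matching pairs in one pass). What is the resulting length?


Input: eaceeedbdd
Stack-based adjacent duplicate removal:
  Read 'e': push. Stack: e
  Read 'a': push. Stack: ea
  Read 'c': push. Stack: eac
  Read 'e': push. Stack: eace
  Read 'e': matches stack top 'e' => pop. Stack: eac
  Read 'e': push. Stack: eace
  Read 'd': push. Stack: eaced
  Read 'b': push. Stack: eacedb
  Read 'd': push. Stack: eacedbd
  Read 'd': matches stack top 'd' => pop. Stack: eacedb
Final stack: "eacedb" (length 6)

6


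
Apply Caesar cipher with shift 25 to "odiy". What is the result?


Caesar cipher: shift "odiy" by 25
  'o' (pos 14) + 25 = pos 13 = 'n'
  'd' (pos 3) + 25 = pos 2 = 'c'
  'i' (pos 8) + 25 = pos 7 = 'h'
  'y' (pos 24) + 25 = pos 23 = 'x'
Result: nchx

nchx


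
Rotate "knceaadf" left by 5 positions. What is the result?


Input: "knceaadf", rotate left by 5
First 5 characters: "kncea"
Remaining characters: "adf"
Concatenate remaining + first: "adf" + "kncea" = "adfkncea"

adfkncea


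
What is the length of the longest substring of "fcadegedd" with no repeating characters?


Input: "fcadegedd"
Sliding window (track last position of each char):
  Position 0 ('f'): window [0,0] length 1 -- new best
  Position 1 ('c'): window [0,1] length 2 -- new best
  Position 2 ('a'): window [0,2] length 3 -- new best
  Position 3 ('d'): window [0,3] length 4 -- new best
  Position 4 ('e'): window [0,4] length 5 -- new best
  Position 5 ('g'): window [0,5] length 6 -- new best
  Position 6 ('e'): repeat (last at 4), move window start to 5
  Position 6 ('e'): window [5,6] length 2
  Position 7 ('d'): window [5,7] length 3
  Position 8 ('d'): repeat (last at 7), move window start to 8
  Position 8 ('d'): window [8,8] length 1
Longest substring with no repeats: "fcadeg" with length 6

6


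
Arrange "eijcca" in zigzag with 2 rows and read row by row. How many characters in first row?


Zigzag "eijcca" into 2 rows:
Placing characters:
  'e' => row 0
  'i' => row 1
  'j' => row 0
  'c' => row 1
  'c' => row 0
  'a' => row 1
Rows:
  Row 0: "ejc"
  Row 1: "ica"
First row length: 3

3


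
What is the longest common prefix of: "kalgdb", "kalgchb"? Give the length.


Words: kalgdb, kalgchb
  Position 0: all 'k' => match
  Position 1: all 'a' => match
  Position 2: all 'l' => match
  Position 3: all 'g' => match
  Position 4: ('d', 'c') => mismatch, stop
LCP = "kalg" (length 4)

4


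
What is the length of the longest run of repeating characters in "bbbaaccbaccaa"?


Input: "bbbaaccbaccaa"
Scanning for longest run:
  Position 1 ('b'): continues run of 'b', length=2
  Position 2 ('b'): continues run of 'b', length=3
  Position 3 ('a'): new char, reset run to 1
  Position 4 ('a'): continues run of 'a', length=2
  Position 5 ('c'): new char, reset run to 1
  Position 6 ('c'): continues run of 'c', length=2
  Position 7 ('b'): new char, reset run to 1
  Position 8 ('a'): new char, reset run to 1
  Position 9 ('c'): new char, reset run to 1
  Position 10 ('c'): continues run of 'c', length=2
  Position 11 ('a'): new char, reset run to 1
  Position 12 ('a'): continues run of 'a', length=2
Longest run: 'b' with length 3

3


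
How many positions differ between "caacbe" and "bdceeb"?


Comparing "caacbe" and "bdceeb" position by position:
  Position 0: 'c' vs 'b' => DIFFER
  Position 1: 'a' vs 'd' => DIFFER
  Position 2: 'a' vs 'c' => DIFFER
  Position 3: 'c' vs 'e' => DIFFER
  Position 4: 'b' vs 'e' => DIFFER
  Position 5: 'e' vs 'b' => DIFFER
Positions that differ: 6

6


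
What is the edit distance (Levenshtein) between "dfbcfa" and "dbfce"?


Computing edit distance: "dfbcfa" -> "dbfce"
DP table:
           d    b    f    c    e
      0    1    2    3    4    5
  d   1    0    1    2    3    4
  f   2    1    1    1    2    3
  b   3    2    1    2    2    3
  c   4    3    2    2    2    3
  f   5    4    3    2    3    3
  a   6    5    4    3    3    4
Edit distance = dp[6][5] = 4

4


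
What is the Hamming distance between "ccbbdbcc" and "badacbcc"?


Comparing "ccbbdbcc" and "badacbcc" position by position:
  Position 0: 'c' vs 'b' => differ
  Position 1: 'c' vs 'a' => differ
  Position 2: 'b' vs 'd' => differ
  Position 3: 'b' vs 'a' => differ
  Position 4: 'd' vs 'c' => differ
  Position 5: 'b' vs 'b' => same
  Position 6: 'c' vs 'c' => same
  Position 7: 'c' vs 'c' => same
Total differences (Hamming distance): 5

5


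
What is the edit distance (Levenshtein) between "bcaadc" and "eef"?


Computing edit distance: "bcaadc" -> "eef"
DP table:
           e    e    f
      0    1    2    3
  b   1    1    2    3
  c   2    2    2    3
  a   3    3    3    3
  a   4    4    4    4
  d   5    5    5    5
  c   6    6    6    6
Edit distance = dp[6][3] = 6

6


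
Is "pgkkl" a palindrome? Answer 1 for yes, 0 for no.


Input: pgkkl
Reversed: lkkgp
  Compare pos 0 ('p') with pos 4 ('l'): MISMATCH
  Compare pos 1 ('g') with pos 3 ('k'): MISMATCH
Result: not a palindrome

0


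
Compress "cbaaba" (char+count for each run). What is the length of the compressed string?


Input: cbaaba
Runs:
  'c' x 1 => "c1"
  'b' x 1 => "b1"
  'a' x 2 => "a2"
  'b' x 1 => "b1"
  'a' x 1 => "a1"
Compressed: "c1b1a2b1a1"
Compressed length: 10

10


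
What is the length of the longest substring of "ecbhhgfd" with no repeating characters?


Input: "ecbhhgfd"
Sliding window (track last position of each char):
  Position 0 ('e'): window [0,0] length 1 -- new best
  Position 1 ('c'): window [0,1] length 2 -- new best
  Position 2 ('b'): window [0,2] length 3 -- new best
  Position 3 ('h'): window [0,3] length 4 -- new best
  Position 4 ('h'): repeat (last at 3), move window start to 4
  Position 4 ('h'): window [4,4] length 1
  Position 5 ('g'): window [4,5] length 2
  Position 6 ('f'): window [4,6] length 3
  Position 7 ('d'): window [4,7] length 4
Longest substring with no repeats: "ecbh" with length 4

4


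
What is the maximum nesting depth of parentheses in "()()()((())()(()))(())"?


Input: "()()()((())()(()))(())"
Tracking depth:
  Position 0 '(': depth becomes 1
  Position 1 ')': depth becomes 0
  Position 2 '(': depth becomes 1
  Position 3 ')': depth becomes 0
  Position 4 '(': depth becomes 1
  Position 5 ')': depth becomes 0
  Position 6 '(': depth becomes 1
  Position 7 '(': depth becomes 2
  Position 8 '(': depth becomes 3
  Position 9 ')': depth becomes 2
  Position 10 ')': depth becomes 1
  Position 11 '(': depth becomes 2
  Position 12 ')': depth becomes 1
  Position 13 '(': depth becomes 2
  Position 14 '(': depth becomes 3
  Position 15 ')': depth becomes 2
  Position 16 ')': depth becomes 1
  Position 17 ')': depth becomes 0
  Position 18 '(': depth becomes 1
  Position 19 '(': depth becomes 2
  Position 20 ')': depth becomes 1
  Position 21 ')': depth becomes 0
Maximum depth reached: 3

3


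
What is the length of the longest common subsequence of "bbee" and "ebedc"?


LCS of "bbee" and "ebedc"
DP table:
           e    b    e    d    c
      0    0    0    0    0    0
  b   0    0    1    1    1    1
  b   0    0    1    1    1    1
  e   0    1    1    2    2    2
  e   0    1    1    2    2    2
LCS length = dp[4][5] = 2

2


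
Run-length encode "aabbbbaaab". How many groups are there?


Input: aabbbbaaab
Scanning for consecutive runs:
  Group 1: 'a' x 2 (positions 0-1)
  Group 2: 'b' x 4 (positions 2-5)
  Group 3: 'a' x 3 (positions 6-8)
  Group 4: 'b' x 1 (positions 9-9)
Total groups: 4

4


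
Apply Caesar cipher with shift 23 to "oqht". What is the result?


Caesar cipher: shift "oqht" by 23
  'o' (pos 14) + 23 = pos 11 = 'l'
  'q' (pos 16) + 23 = pos 13 = 'n'
  'h' (pos 7) + 23 = pos 4 = 'e'
  't' (pos 19) + 23 = pos 16 = 'q'
Result: lneq

lneq


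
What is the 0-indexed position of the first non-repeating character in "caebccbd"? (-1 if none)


Input: caebccbd
Character frequencies:
  'a': 1
  'b': 2
  'c': 3
  'd': 1
  'e': 1
Scanning left to right for freq == 1:
  Position 0 ('c'): freq=3, skip
  Position 1 ('a'): unique! => answer = 1

1


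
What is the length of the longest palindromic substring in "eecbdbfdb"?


Input: "eecbdbfdb"
Checking substrings for palindromes:
  [3:6] "bdb" (len 3) => palindrome
  [0:2] "ee" (len 2) => palindrome
Longest palindromic substring: "bdb" with length 3

3


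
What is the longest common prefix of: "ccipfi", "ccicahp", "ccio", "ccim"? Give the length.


Words: ccipfi, ccicahp, ccio, ccim
  Position 0: all 'c' => match
  Position 1: all 'c' => match
  Position 2: all 'i' => match
  Position 3: ('p', 'c', 'o', 'm') => mismatch, stop
LCP = "cci" (length 3)

3


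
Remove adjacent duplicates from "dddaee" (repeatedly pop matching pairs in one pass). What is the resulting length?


Input: dddaee
Stack-based adjacent duplicate removal:
  Read 'd': push. Stack: d
  Read 'd': matches stack top 'd' => pop. Stack: (empty)
  Read 'd': push. Stack: d
  Read 'a': push. Stack: da
  Read 'e': push. Stack: dae
  Read 'e': matches stack top 'e' => pop. Stack: da
Final stack: "da" (length 2)

2


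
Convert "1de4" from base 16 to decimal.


Input: "1de4" in base 16
Positional expansion:
  Digit '1' (value 1) x 16^3 = 4096
  Digit 'd' (value 13) x 16^2 = 3328
  Digit 'e' (value 14) x 16^1 = 224
  Digit '4' (value 4) x 16^0 = 4
Sum = 7652

7652


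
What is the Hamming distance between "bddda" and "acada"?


Comparing "bddda" and "acada" position by position:
  Position 0: 'b' vs 'a' => differ
  Position 1: 'd' vs 'c' => differ
  Position 2: 'd' vs 'a' => differ
  Position 3: 'd' vs 'd' => same
  Position 4: 'a' vs 'a' => same
Total differences (Hamming distance): 3

3


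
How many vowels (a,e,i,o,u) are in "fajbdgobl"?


Input: fajbdgobl
Checking each character:
  'f' at position 0: consonant
  'a' at position 1: vowel (running total: 1)
  'j' at position 2: consonant
  'b' at position 3: consonant
  'd' at position 4: consonant
  'g' at position 5: consonant
  'o' at position 6: vowel (running total: 2)
  'b' at position 7: consonant
  'l' at position 8: consonant
Total vowels: 2

2


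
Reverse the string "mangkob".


Input: mangkob
Reading characters right to left:
  Position 6: 'b'
  Position 5: 'o'
  Position 4: 'k'
  Position 3: 'g'
  Position 2: 'n'
  Position 1: 'a'
  Position 0: 'm'
Reversed: bokgnam

bokgnam


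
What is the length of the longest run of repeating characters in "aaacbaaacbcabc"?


Input: "aaacbaaacbcabc"
Scanning for longest run:
  Position 1 ('a'): continues run of 'a', length=2
  Position 2 ('a'): continues run of 'a', length=3
  Position 3 ('c'): new char, reset run to 1
  Position 4 ('b'): new char, reset run to 1
  Position 5 ('a'): new char, reset run to 1
  Position 6 ('a'): continues run of 'a', length=2
  Position 7 ('a'): continues run of 'a', length=3
  Position 8 ('c'): new char, reset run to 1
  Position 9 ('b'): new char, reset run to 1
  Position 10 ('c'): new char, reset run to 1
  Position 11 ('a'): new char, reset run to 1
  Position 12 ('b'): new char, reset run to 1
  Position 13 ('c'): new char, reset run to 1
Longest run: 'a' with length 3

3


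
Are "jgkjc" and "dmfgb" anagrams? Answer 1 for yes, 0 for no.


Strings: "jgkjc", "dmfgb"
Sorted first:  cgjjk
Sorted second: bdfgm
Differ at position 0: 'c' vs 'b' => not anagrams

0


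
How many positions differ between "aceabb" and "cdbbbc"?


Comparing "aceabb" and "cdbbbc" position by position:
  Position 0: 'a' vs 'c' => DIFFER
  Position 1: 'c' vs 'd' => DIFFER
  Position 2: 'e' vs 'b' => DIFFER
  Position 3: 'a' vs 'b' => DIFFER
  Position 4: 'b' vs 'b' => same
  Position 5: 'b' vs 'c' => DIFFER
Positions that differ: 5

5


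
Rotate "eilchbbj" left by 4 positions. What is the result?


Input: "eilchbbj", rotate left by 4
First 4 characters: "eilc"
Remaining characters: "hbbj"
Concatenate remaining + first: "hbbj" + "eilc" = "hbbjeilc"

hbbjeilc


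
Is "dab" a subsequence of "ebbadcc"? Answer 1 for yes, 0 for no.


Check if "dab" is a subsequence of "ebbadcc"
Greedy scan:
  Position 0 ('e'): no match needed
  Position 1 ('b'): no match needed
  Position 2 ('b'): no match needed
  Position 3 ('a'): no match needed
  Position 4 ('d'): matches sub[0] = 'd'
  Position 5 ('c'): no match needed
  Position 6 ('c'): no match needed
Only matched 1/3 characters => not a subsequence

0


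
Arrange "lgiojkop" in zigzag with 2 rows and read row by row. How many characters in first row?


Zigzag "lgiojkop" into 2 rows:
Placing characters:
  'l' => row 0
  'g' => row 1
  'i' => row 0
  'o' => row 1
  'j' => row 0
  'k' => row 1
  'o' => row 0
  'p' => row 1
Rows:
  Row 0: "lijo"
  Row 1: "gokp"
First row length: 4

4


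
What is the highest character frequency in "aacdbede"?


Input: aacdbede
Character counts:
  'a': 2
  'b': 1
  'c': 1
  'd': 2
  'e': 2
Maximum frequency: 2

2


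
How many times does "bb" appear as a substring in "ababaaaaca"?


Searching for "bb" in "ababaaaaca"
Scanning each position:
  Position 0: "ab" => no
  Position 1: "ba" => no
  Position 2: "ab" => no
  Position 3: "ba" => no
  Position 4: "aa" => no
  Position 5: "aa" => no
  Position 6: "aa" => no
  Position 7: "ac" => no
  Position 8: "ca" => no
Total occurrences: 0

0


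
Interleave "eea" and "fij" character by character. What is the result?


Interleaving "eea" and "fij":
  Position 0: 'e' from first, 'f' from second => "ef"
  Position 1: 'e' from first, 'i' from second => "ei"
  Position 2: 'a' from first, 'j' from second => "aj"
Result: efeiaj

efeiaj


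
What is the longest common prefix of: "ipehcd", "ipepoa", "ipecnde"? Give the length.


Words: ipehcd, ipepoa, ipecnde
  Position 0: all 'i' => match
  Position 1: all 'p' => match
  Position 2: all 'e' => match
  Position 3: ('h', 'p', 'c') => mismatch, stop
LCP = "ipe" (length 3)

3


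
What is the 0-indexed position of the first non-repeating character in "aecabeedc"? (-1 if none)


Input: aecabeedc
Character frequencies:
  'a': 2
  'b': 1
  'c': 2
  'd': 1
  'e': 3
Scanning left to right for freq == 1:
  Position 0 ('a'): freq=2, skip
  Position 1 ('e'): freq=3, skip
  Position 2 ('c'): freq=2, skip
  Position 3 ('a'): freq=2, skip
  Position 4 ('b'): unique! => answer = 4

4


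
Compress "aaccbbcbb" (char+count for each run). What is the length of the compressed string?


Input: aaccbbcbb
Runs:
  'a' x 2 => "a2"
  'c' x 2 => "c2"
  'b' x 2 => "b2"
  'c' x 1 => "c1"
  'b' x 2 => "b2"
Compressed: "a2c2b2c1b2"
Compressed length: 10

10


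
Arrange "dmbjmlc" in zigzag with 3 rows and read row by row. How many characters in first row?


Zigzag "dmbjmlc" into 3 rows:
Placing characters:
  'd' => row 0
  'm' => row 1
  'b' => row 2
  'j' => row 1
  'm' => row 0
  'l' => row 1
  'c' => row 2
Rows:
  Row 0: "dm"
  Row 1: "mjl"
  Row 2: "bc"
First row length: 2

2


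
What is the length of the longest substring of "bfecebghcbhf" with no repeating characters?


Input: "bfecebghcbhf"
Sliding window (track last position of each char):
  Position 0 ('b'): window [0,0] length 1 -- new best
  Position 1 ('f'): window [0,1] length 2 -- new best
  Position 2 ('e'): window [0,2] length 3 -- new best
  Position 3 ('c'): window [0,3] length 4 -- new best
  Position 4 ('e'): repeat (last at 2), move window start to 3
  Position 4 ('e'): window [3,4] length 2
  Position 5 ('b'): window [3,5] length 3
  Position 6 ('g'): window [3,6] length 4
  Position 7 ('h'): window [3,7] length 5 -- new best
  Position 8 ('c'): repeat (last at 3), move window start to 4
  Position 8 ('c'): window [4,8] length 5
  Position 9 ('b'): repeat (last at 5), move window start to 6
  Position 9 ('b'): window [6,9] length 4
  Position 10 ('h'): repeat (last at 7), move window start to 8
  Position 10 ('h'): window [8,10] length 3
  Position 11 ('f'): window [8,11] length 4
Longest substring with no repeats: "cebgh" with length 5

5


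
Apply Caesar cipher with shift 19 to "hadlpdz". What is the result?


Caesar cipher: shift "hadlpdz" by 19
  'h' (pos 7) + 19 = pos 0 = 'a'
  'a' (pos 0) + 19 = pos 19 = 't'
  'd' (pos 3) + 19 = pos 22 = 'w'
  'l' (pos 11) + 19 = pos 4 = 'e'
  'p' (pos 15) + 19 = pos 8 = 'i'
  'd' (pos 3) + 19 = pos 22 = 'w'
  'z' (pos 25) + 19 = pos 18 = 's'
Result: atweiws

atweiws


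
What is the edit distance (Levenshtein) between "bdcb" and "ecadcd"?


Computing edit distance: "bdcb" -> "ecadcd"
DP table:
           e    c    a    d    c    d
      0    1    2    3    4    5    6
  b   1    1    2    3    4    5    6
  d   2    2    2    3    3    4    5
  c   3    3    2    3    4    3    4
  b   4    4    3    3    4    4    4
Edit distance = dp[4][6] = 4

4


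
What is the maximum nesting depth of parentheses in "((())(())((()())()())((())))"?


Input: "((())(())((()())()())((())))"
Tracking depth:
  Position 0 '(': depth becomes 1
  Position 1 '(': depth becomes 2
  Position 2 '(': depth becomes 3
  Position 3 ')': depth becomes 2
  Position 4 ')': depth becomes 1
  Position 5 '(': depth becomes 2
  Position 6 '(': depth becomes 3
  Position 7 ')': depth becomes 2
  Position 8 ')': depth becomes 1
  Position 9 '(': depth becomes 2
  Position 10 '(': depth becomes 3
  Position 11 '(': depth becomes 4
  Position 12 ')': depth becomes 3
  Position 13 '(': depth becomes 4
  Position 14 ')': depth becomes 3
  Position 15 ')': depth becomes 2
  Position 16 '(': depth becomes 3
  Position 17 ')': depth becomes 2
  Position 18 '(': depth becomes 3
  Position 19 ')': depth becomes 2
  Position 20 ')': depth becomes 1
  Position 21 '(': depth becomes 2
  Position 22 '(': depth becomes 3
  Position 23 '(': depth becomes 4
  Position 24 ')': depth becomes 3
  Position 25 ')': depth becomes 2
  Position 26 ')': depth becomes 1
  Position 27 ')': depth becomes 0
Maximum depth reached: 4

4


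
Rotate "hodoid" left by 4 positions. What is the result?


Input: "hodoid", rotate left by 4
First 4 characters: "hodo"
Remaining characters: "id"
Concatenate remaining + first: "id" + "hodo" = "idhodo"

idhodo


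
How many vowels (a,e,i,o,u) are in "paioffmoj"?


Input: paioffmoj
Checking each character:
  'p' at position 0: consonant
  'a' at position 1: vowel (running total: 1)
  'i' at position 2: vowel (running total: 2)
  'o' at position 3: vowel (running total: 3)
  'f' at position 4: consonant
  'f' at position 5: consonant
  'm' at position 6: consonant
  'o' at position 7: vowel (running total: 4)
  'j' at position 8: consonant
Total vowels: 4

4


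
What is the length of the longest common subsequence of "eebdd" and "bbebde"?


LCS of "eebdd" and "bbebde"
DP table:
           b    b    e    b    d    e
      0    0    0    0    0    0    0
  e   0    0    0    1    1    1    1
  e   0    0    0    1    1    1    2
  b   0    1    1    1    2    2    2
  d   0    1    1    1    2    3    3
  d   0    1    1    1    2    3    3
LCS length = dp[5][6] = 3

3
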